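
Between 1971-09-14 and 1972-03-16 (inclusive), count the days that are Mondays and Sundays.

1971-09-14 is a Tuesday.
The range spans 185 days (inclusive of both endpoints).
185 = 7 × 26 + 3, so there are 26 full weeks plus 3 extra days.
Each full week contributes 2 days from the set (Mon, Sun): 26 × 2 = 52.
The 3 extra days are Tuesday, Wednesday, Thursday — none qualify.
Total: 52 + 0 = 52.

52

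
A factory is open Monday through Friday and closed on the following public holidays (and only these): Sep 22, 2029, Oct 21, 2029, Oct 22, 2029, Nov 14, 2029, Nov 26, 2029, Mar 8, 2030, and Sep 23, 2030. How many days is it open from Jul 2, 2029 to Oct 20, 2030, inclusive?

335

Jul 2, 2029 is a Monday.
From Jul 2, 2029 to Oct 20, 2030 is 476 days inclusive.
476 = 7 × 68, so the span is exactly 68 full weeks.
Each full week contributes 5 weekdays (Mon–Fri): 68 × 5 = 340.
Holidays: Sep 22, 2029 (Sat); Oct 21, 2029 (Sun); Oct 22, 2029 (Mon); Nov 14, 2029 (Wed); Nov 26, 2029 (Mon); Mar 8, 2030 (Fri); Sep 23, 2030 (Mon).
5 of the 7 holidays fall on weekdays; the rest are weekends and were already excluded.
Business days: 340 − 5 = 335.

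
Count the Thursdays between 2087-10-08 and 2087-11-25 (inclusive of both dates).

2087-10-08 is a Wednesday.
The range spans 49 days (inclusive of both endpoints).
49 = 7 × 7, so the span is exactly 7 full weeks.
Each full week contributes one Thursday: 7 so far.

7 Thursdays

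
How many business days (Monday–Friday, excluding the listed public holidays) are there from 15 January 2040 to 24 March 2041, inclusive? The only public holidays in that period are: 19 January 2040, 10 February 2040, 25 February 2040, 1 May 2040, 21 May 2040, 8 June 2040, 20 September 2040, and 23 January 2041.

15 January 2040 is a Sunday.
The range spans 435 days (inclusive of both endpoints).
435 = 7 × 62 + 1, so there are 62 full weeks plus 1 extra day.
Each full week contributes 5 weekdays (Mon–Fri): 62 × 5 = 310.
The 1 extra day is Sunday — none qualify.
Total: 310 + 0 = 310.
Holidays: 19 January 2040 (Thu); 10 February 2040 (Fri); 25 February 2040 (Sat); 1 May 2040 (Tue); 21 May 2040 (Mon); 8 June 2040 (Fri); 20 September 2040 (Thu); 23 January 2041 (Wed).
7 of the 8 holidays fall on weekdays; the rest are weekends and were already excluded.
Business days: 310 − 7 = 303.

303 business days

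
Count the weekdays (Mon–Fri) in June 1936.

22 weekdays

1936-06-01 is a Monday.
From 1936-06-01 to 1936-06-30 is 30 days inclusive.
30 = 7 × 4 + 2, so there are 4 full weeks plus 2 extra days.
Each full week contributes 5 weekdays (Mon–Fri): 4 × 5 = 20.
The 2 extra days are Mon, Tue — 2 of them qualify.
Total: 20 + 2 = 22.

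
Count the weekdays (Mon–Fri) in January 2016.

21

Jan 1, 2016 is a Friday.
That's 31 days from start to end, counting both.
31 = 7 × 4 + 3, so there are 4 full weeks plus 3 extra days.
Each full week contributes 5 weekdays (Mon–Fri): 4 × 5 = 20.
The 3 extra days are Fri, Sat, Sun — 1 of them qualifies.
Total: 20 + 1 = 21.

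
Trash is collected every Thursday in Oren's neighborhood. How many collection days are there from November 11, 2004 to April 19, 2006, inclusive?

November 11, 2004 is a Thursday.
That's 525 days from start to end, counting both.
525 = 7 × 75, so the span is exactly 75 full weeks.
Each full week contributes one Thursday: 75 so far.
Total: 75.

75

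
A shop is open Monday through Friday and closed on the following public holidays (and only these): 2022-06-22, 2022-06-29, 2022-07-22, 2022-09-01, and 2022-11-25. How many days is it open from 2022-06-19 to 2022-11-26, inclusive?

110

2022-06-19 is a Sunday.
From 2022-06-19 to 2022-11-26 is 161 days inclusive.
161 = 7 × 23, so the span is exactly 23 full weeks.
Each full week contributes 5 weekdays (Mon–Fri): 23 × 5 = 115.
Total: 115.
Holidays: 2022-06-22 (Wed); 2022-06-29 (Wed); 2022-07-22 (Fri); 2022-09-01 (Thu); 2022-11-25 (Fri).
All 5 holidays fall on weekdays, so subtract 5.
Business days: 115 − 5 = 110.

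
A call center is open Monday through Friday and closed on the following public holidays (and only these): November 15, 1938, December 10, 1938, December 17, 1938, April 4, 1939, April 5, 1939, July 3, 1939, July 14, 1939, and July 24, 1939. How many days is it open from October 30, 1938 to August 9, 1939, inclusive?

October 30, 1938 is a Sunday.
From October 30, 1938 to August 9, 1939 is 284 days inclusive.
284 = 7 × 40 + 4, so there are 40 full weeks plus 4 extra days.
Each full week contributes 5 weekdays (Mon–Fri): 40 × 5 = 200.
The 4 extra days are Sun, Mon, Tue, Wed — 3 of them qualify.
Total: 200 + 3 = 203.
Holidays: November 15, 1938 (Tue); December 10, 1938 (Sat); December 17, 1938 (Sat); April 4, 1939 (Tue); April 5, 1939 (Wed); July 3, 1939 (Mon); July 14, 1939 (Fri); July 24, 1939 (Mon).
6 of the 8 holidays fall on weekdays; the rest are weekends and were already excluded.
Business days: 203 − 6 = 197.

197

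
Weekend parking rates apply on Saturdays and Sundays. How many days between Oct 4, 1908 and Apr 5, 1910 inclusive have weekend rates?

Oct 4, 1908 is a Sunday.
The range spans 549 days (inclusive of both endpoints).
549 = 7 × 78 + 3, so there are 78 full weeks plus 3 extra days.
Each full week contributes 2 weekend days (Sat, Sun): 78 × 2 = 156.
The 3 extra days are Sun, Mon, Tue — 1 of them qualifies.
Total: 156 + 1 = 157.

157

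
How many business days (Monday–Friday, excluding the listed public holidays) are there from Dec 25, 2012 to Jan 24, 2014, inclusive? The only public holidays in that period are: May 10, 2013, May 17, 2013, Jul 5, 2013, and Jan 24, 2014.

280 business days

Dec 25, 2012 is a Tuesday.
The range spans 396 days (inclusive of both endpoints).
396 = 7 × 56 + 4, so there are 56 full weeks plus 4 extra days.
Each full week contributes 5 weekdays (Mon–Fri): 56 × 5 = 280.
The 4 extra days are Tuesday, Wednesday, Thursday, Friday — 4 of them qualify.
Total: 280 + 4 = 284.
Holidays: May 10, 2013 (Fri); May 17, 2013 (Fri); Jul 5, 2013 (Fri); Jan 24, 2014 (Fri).
All 4 holidays fall on weekdays, so subtract 4.
Business days: 284 − 4 = 280.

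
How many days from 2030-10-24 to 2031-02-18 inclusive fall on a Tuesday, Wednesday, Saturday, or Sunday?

2030-10-24 is a Thursday.
From 2030-10-24 to 2031-02-18 is 118 days inclusive.
118 = 7 × 16 + 6, so there are 16 full weeks plus 6 extra days.
Each full week contributes 4 days from the set (Tue, Wed, Sat, Sun): 16 × 4 = 64.
The 6 extra days are Thursday, Friday, Saturday, Sunday, Monday, Tuesday — 3 of them qualify.
Total: 64 + 3 = 67.

67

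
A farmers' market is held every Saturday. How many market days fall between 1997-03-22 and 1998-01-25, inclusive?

1997-03-22 is a Saturday.
From 1997-03-22 to 1998-01-25 is 310 days inclusive.
310 = 7 × 44 + 2, so there are 44 full weeks plus 2 extra days.
Each full week contributes one Saturday: 44 so far.
The 2 extra days are Saturday, Sunday — 1 of them qualifies.
Total: 44 + 1 = 45.

45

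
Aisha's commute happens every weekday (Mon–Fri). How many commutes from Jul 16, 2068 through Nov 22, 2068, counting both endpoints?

Jul 16, 2068 is a Monday.
From Jul 16, 2068 to Nov 22, 2068 is 130 days inclusive.
130 = 7 × 18 + 4, so there are 18 full weeks plus 4 extra days.
Each full week contributes 5 weekdays (Mon–Fri): 18 × 5 = 90.
The 4 extra days are Mon, Tue, Wed, Thu — 4 of them qualify.
Total: 90 + 4 = 94.

94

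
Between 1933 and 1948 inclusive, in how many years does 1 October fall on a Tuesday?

3

Day of week of October 1 in each year:
1933: Sun, 1934: Mon, 1935: Tue ✓, 1936: Thu, 1937: Fri, 1938: Sat, 1939: Sun, 1940: Tue ✓, 1941: Wed, 1942: Thu, 1943: Fri, 1944: Sun, 1945: Mon, 1946: Tue ✓, 1947: Wed, 1948: Fri
Tuesdays: 1935, 1940, 1946.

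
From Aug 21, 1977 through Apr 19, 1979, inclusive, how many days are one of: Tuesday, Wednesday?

Aug 21, 1977 is a Sunday.
The range spans 607 days (inclusive of both endpoints).
607 = 7 × 86 + 5, so there are 86 full weeks plus 5 extra days.
Each full week contributes 2 days from the set (Tue, Wed): 86 × 2 = 172.
The 5 extra days are Sunday, Monday, Tuesday, Wednesday, Thursday — 2 of them qualify.
Total: 172 + 2 = 174.

174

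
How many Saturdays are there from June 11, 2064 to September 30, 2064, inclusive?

16 Saturdays

June 11, 2064 is a Wednesday.
That's 112 days from start to end, counting both.
112 = 7 × 16, so the span is exactly 16 full weeks.
Each full week contributes one Saturday: 16 so far.
Total: 16.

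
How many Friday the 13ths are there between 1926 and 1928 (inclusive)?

5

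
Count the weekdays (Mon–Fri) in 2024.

January 1, 2024 is a Monday.
That's 366 days from start to end, counting both.
366 = 7 × 52 + 2, so there are 52 full weeks plus 2 extra days.
Each full week contributes 5 weekdays (Mon–Fri): 52 × 5 = 260.
The 2 extra days are Mon, Tue — 2 of them qualify.
Total: 260 + 2 = 262.

262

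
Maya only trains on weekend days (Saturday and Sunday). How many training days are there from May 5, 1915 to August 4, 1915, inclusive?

26

May 5, 1915 is a Wednesday.
The range spans 92 days (inclusive of both endpoints).
92 = 7 × 13 + 1, so there are 13 full weeks plus 1 extra day.
Each full week contributes 2 weekend days (Sat, Sun): 13 × 2 = 26.
The 1 extra day is Wed — none qualify.
Total: 26 + 0 = 26.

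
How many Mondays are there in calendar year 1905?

Jan 1, 1905 is a Sunday.
That's 365 days from start to end, counting both.
365 = 7 × 52 + 1, so there are 52 full weeks plus 1 extra day.
Each full week contributes one Monday: 52 so far.
The 1 extra day is Sun — none qualify.
Total: 52 + 0 = 52.

52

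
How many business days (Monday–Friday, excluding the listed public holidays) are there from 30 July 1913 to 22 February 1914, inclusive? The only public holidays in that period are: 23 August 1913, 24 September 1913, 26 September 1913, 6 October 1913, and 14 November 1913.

144

30 July 1913 is a Wednesday.
The range spans 208 days (inclusive of both endpoints).
208 = 7 × 29 + 5, so there are 29 full weeks plus 5 extra days.
Each full week contributes 5 weekdays (Mon–Fri): 29 × 5 = 145.
The 5 extra days are Wednesday, Thursday, Friday, Saturday, Sunday — 3 of them qualify.
Total: 145 + 3 = 148.
Holidays: 23 August 1913 (Sat); 24 September 1913 (Wed); 26 September 1913 (Fri); 6 October 1913 (Mon); 14 November 1913 (Fri).
4 of the 5 holidays fall on weekdays; the rest are weekends and were already excluded.
Business days: 148 − 4 = 144.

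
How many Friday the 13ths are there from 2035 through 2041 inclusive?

13

Friday-the-13ths by year:
2035: Apr, Jul
2036: Jun
2037: Feb, Mar, Nov
2038: Aug
2039: May
2040: Jan, Apr, Jul
2041: Sep, Dec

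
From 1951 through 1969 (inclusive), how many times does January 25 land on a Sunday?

2

Day of week of January 25 in each year:
1951: Thu, 1952: Fri, 1953: Sun ✓, 1954: Mon, 1955: Tue, 1956: Wed, 1957: Fri, 1958: Sat, 1959: Sun ✓, 1960: Mon, 1961: Wed, 1962: Thu, 1963: Fri, 1964: Sat, 1965: Mon, 1966: Tue, 1967: Wed, 1968: Thu, 1969: Sat
Sundays: 1953, 1959.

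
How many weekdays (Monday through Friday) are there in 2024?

January 1, 2024 is a Monday.
The range spans 366 days (inclusive of both endpoints).
366 = 7 × 52 + 2, so there are 52 full weeks plus 2 extra days.
Each full week contributes 5 weekdays (Mon–Fri): 52 × 5 = 260.
The 2 extra days are Mon, Tue — 2 of them qualify.
Total: 260 + 2 = 262.

262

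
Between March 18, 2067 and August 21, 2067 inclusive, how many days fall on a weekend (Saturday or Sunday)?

46

March 18, 2067 is a Friday.
That's 157 days from start to end, counting both.
157 = 7 × 22 + 3, so there are 22 full weeks plus 3 extra days.
Each full week contributes 2 weekend days (Sat, Sun): 22 × 2 = 44.
The 3 extra days are Fri, Sat, Sun — 2 of them qualify.
Total: 44 + 2 = 46.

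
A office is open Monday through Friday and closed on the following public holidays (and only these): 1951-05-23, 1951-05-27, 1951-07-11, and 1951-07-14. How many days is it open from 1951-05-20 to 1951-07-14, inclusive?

1951-05-20 is a Sunday.
That's 56 days from start to end, counting both.
56 = 7 × 8, so the span is exactly 8 full weeks.
Each full week contributes 5 weekdays (Mon–Fri): 8 × 5 = 40.
Total: 40.
Holidays: 1951-05-23 (Wed); 1951-05-27 (Sun); 1951-07-11 (Wed); 1951-07-14 (Sat).
2 of the 4 holidays fall on weekdays; the rest are weekends and were already excluded.
Business days: 40 − 2 = 38.

38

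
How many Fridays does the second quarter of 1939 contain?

1939-04-01 is a Saturday.
From 1939-04-01 to 1939-06-30 is 91 days inclusive.
91 = 7 × 13, so the span is exactly 13 full weeks.
Each full week contributes one Friday: 13 so far.
Total: 13.

13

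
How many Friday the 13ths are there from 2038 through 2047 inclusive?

18

Friday-the-13ths by year:
2038: Aug
2039: May
2040: Jan, Apr, Jul
2041: Sep, Dec
2042: Jun
2043: Feb, Mar, Nov
2044: May
2045: Jan, Oct
2046: Apr, Jul
2047: Sep, Dec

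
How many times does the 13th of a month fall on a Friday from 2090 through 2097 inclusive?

Friday-the-13ths by year:
2090: Jan, Oct
2091: Apr, Jul
2092: Jun
2093: Feb, Mar, Nov
2094: Aug
2095: May
2096: Jan, Apr, Jul
2097: Sep, Dec

15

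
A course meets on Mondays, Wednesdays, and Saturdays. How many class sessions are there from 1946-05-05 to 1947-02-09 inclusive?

1946-05-05 is a Sunday.
From 1946-05-05 to 1947-02-09 is 281 days inclusive.
281 = 7 × 40 + 1, so there are 40 full weeks plus 1 extra day.
Each full week contributes 3 days from the set (Mon, Wed, Sat): 40 × 3 = 120.
The 1 extra day is Sunday — none qualify.
Total: 120 + 0 = 120.

120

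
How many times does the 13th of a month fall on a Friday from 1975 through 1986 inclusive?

Friday-the-13ths by year:
1975: Jun
1976: Feb, Aug
1977: May
1978: Jan, Oct
1979: Apr, Jul
1980: Jun
1981: Feb, Mar, Nov
1982: Aug
1983: May
1984: Jan, Apr, Jul
1985: Sep, Dec
1986: Jun

20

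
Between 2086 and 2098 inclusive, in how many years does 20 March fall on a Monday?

Day of week of March 20 in each year:
2086: Wed, 2087: Thu, 2088: Sat, 2089: Sun, 2090: Mon ✓, 2091: Tue, 2092: Thu, 2093: Fri, 2094: Sat, 2095: Sun, 2096: Tue, 2097: Wed, 2098: Thu
Mondays: 2090.

1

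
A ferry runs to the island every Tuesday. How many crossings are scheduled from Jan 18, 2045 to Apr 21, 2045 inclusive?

13

Jan 18, 2045 is a Wednesday.
From Jan 18, 2045 to Apr 21, 2045 is 94 days inclusive.
94 = 7 × 13 + 3, so there are 13 full weeks plus 3 extra days.
Each full week contributes one Tuesday: 13 so far.
The 3 extra days are Wed, Thu, Fri — none qualify.
Total: 13 + 0 = 13.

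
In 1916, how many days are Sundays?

53

1 January 1916 is a Saturday.
That's 366 days from start to end, counting both.
366 = 7 × 52 + 2, so there are 52 full weeks plus 2 extra days.
Each full week contributes one Sunday: 52 so far.
The 2 extra days are Saturday, Sunday — 1 of them qualifies.
Total: 52 + 1 = 53.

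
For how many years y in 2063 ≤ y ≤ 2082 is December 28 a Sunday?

Day of week of December 28 in each year:
2063: Fri, 2064: Sun ✓, 2065: Mon, 2066: Tue, 2067: Wed, 2068: Fri, 2069: Sat, 2070: Sun ✓, 2071: Mon, 2072: Wed, 2073: Thu, 2074: Fri, 2075: Sat, 2076: Mon, 2077: Tue, 2078: Wed, 2079: Thu, 2080: Sat, 2081: Sun ✓, 2082: Mon
Sundays: 2064, 2070, 2081.

3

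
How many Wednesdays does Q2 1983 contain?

13

Apr 1, 1983 is a Friday.
From Apr 1, 1983 to Jun 30, 1983 is 91 days inclusive.
91 = 7 × 13, so the span is exactly 13 full weeks.
Each full week contributes one Wednesday: 13 so far.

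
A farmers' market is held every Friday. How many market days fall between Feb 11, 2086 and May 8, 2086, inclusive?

Feb 11, 2086 is a Monday.
That's 87 days from start to end, counting both.
87 = 7 × 12 + 3, so there are 12 full weeks plus 3 extra days.
Each full week contributes one Friday: 12 so far.
The 3 extra days are Mon, Tue, Wed — none qualify.
Total: 12 + 0 = 12.

12 Fridays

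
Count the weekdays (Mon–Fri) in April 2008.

2008-04-01 is a Tuesday.
From 2008-04-01 to 2008-04-30 is 30 days inclusive.
30 = 7 × 4 + 2, so there are 4 full weeks plus 2 extra days.
Each full week contributes 5 weekdays (Mon–Fri): 4 × 5 = 20.
The 2 extra days are Tuesday, Wednesday — 2 of them qualify.
Total: 20 + 2 = 22.

22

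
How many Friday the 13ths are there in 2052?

The 13th falls on a Friday when the month's 13th has weekday Fri.
Jan 13 is Sat; Feb 13 is Tue; Mar 13 is Wed; Apr 13 is Sat; May 13 is Mon; Jun 13 is Thu; Jul 13 is Sat; Aug 13 is Tue; Sep 13 is Fri ✓; Oct 13 is Sun; Nov 13 is Wed; Dec 13 is Fri ✓.
Friday the 13ths: Sep, Dec.

2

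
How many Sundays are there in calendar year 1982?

52

1982-01-01 is a Friday.
The range spans 365 days (inclusive of both endpoints).
365 = 7 × 52 + 1, so there are 52 full weeks plus 1 extra day.
Each full week contributes one Sunday: 52 so far.
The 1 extra day is Friday — none qualify.
Total: 52 + 0 = 52.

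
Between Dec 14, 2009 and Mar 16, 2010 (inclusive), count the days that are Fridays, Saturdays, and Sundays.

39

Dec 14, 2009 is a Monday.
From Dec 14, 2009 to Mar 16, 2010 is 93 days inclusive.
93 = 7 × 13 + 2, so there are 13 full weeks plus 2 extra days.
Each full week contributes 3 days from the set (Fri, Sat, Sun): 13 × 3 = 39.
The 2 extra days are Monday, Tuesday — none qualify.
Total: 39 + 0 = 39.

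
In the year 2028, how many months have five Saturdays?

5

A month has five Saturdays exactly when Saturday falls within its first (length − 28) days.
Jan: 31 days, starts Sat → 5 of Sat, Sun, Mon ✓
Feb: 29 days, starts Tue → 5 of Tue
Mar: 31 days, starts Wed → 5 of Wed, Thu, Fri
Apr: 30 days, starts Sat → 5 of Sat, Sun ✓
May: 31 days, starts Mon → 5 of Mon, Tue, Wed
Jun: 30 days, starts Thu → 5 of Thu, Fri
Jul: 31 days, starts Sat → 5 of Sat, Sun, Mon ✓
Aug: 31 days, starts Tue → 5 of Tue, Wed, Thu
Sep: 30 days, starts Fri → 5 of Fri, Sat ✓
Oct: 31 days, starts Sun → 5 of Sun, Mon, Tue
Nov: 30 days, starts Wed → 5 of Wed, Thu
Dec: 31 days, starts Fri → 5 of Fri, Sat, Sun ✓
Months with five Saturdays: Jan, Apr, Jul, Sep, Dec.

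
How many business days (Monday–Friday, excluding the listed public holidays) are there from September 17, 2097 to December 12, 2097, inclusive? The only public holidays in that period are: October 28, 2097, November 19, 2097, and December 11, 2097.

60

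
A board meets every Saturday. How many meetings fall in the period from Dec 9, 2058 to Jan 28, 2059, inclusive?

Dec 9, 2058 is a Monday.
That's 51 days from start to end, counting both.
51 = 7 × 7 + 2, so there are 7 full weeks plus 2 extra days.
Each full week contributes one Saturday: 7 so far.
The 2 extra days are Monday, Tuesday — none qualify.
Total: 7 + 0 = 7.

7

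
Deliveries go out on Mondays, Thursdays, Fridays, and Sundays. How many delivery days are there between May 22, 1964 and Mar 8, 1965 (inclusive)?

167

May 22, 1964 is a Friday.
The range spans 291 days (inclusive of both endpoints).
291 = 7 × 41 + 4, so there are 41 full weeks plus 4 extra days.
Each full week contributes 4 days from the set (Mon, Thu, Fri, Sun): 41 × 4 = 164.
The 4 extra days are Friday, Saturday, Sunday, Monday — 3 of them qualify.
Total: 164 + 3 = 167.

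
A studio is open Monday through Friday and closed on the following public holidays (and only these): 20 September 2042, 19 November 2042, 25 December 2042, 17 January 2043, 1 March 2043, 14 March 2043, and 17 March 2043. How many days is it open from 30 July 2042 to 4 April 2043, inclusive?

175 business days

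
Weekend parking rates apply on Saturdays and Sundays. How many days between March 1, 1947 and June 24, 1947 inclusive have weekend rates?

March 1, 1947 is a Saturday.
The range spans 116 days (inclusive of both endpoints).
116 = 7 × 16 + 4, so there are 16 full weeks plus 4 extra days.
Each full week contributes 2 weekend days (Sat, Sun): 16 × 2 = 32.
The 4 extra days are Saturday, Sunday, Monday, Tuesday — 2 of them qualify.
Total: 32 + 2 = 34.

34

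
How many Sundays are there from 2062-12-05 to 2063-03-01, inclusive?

12 Sundays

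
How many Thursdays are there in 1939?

January 1, 1939 is a Sunday.
That's 365 days from start to end, counting both.
365 = 7 × 52 + 1, so there are 52 full weeks plus 1 extra day.
Each full week contributes one Thursday: 52 so far.
The 1 extra day is Sunday — none qualify.
Total: 52 + 0 = 52.

52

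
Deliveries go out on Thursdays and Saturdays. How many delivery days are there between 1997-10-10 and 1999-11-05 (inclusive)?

216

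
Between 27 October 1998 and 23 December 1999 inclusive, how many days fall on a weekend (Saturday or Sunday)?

120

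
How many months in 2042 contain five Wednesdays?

5

A month has five Wednesdays exactly when Wednesday falls within its first (length − 28) days.
Jan: 31 days, starts Wed → 5 of Wed, Thu, Fri ✓
Feb: 28 days, starts Sat → 5 of (none)
Mar: 31 days, starts Sat → 5 of Sat, Sun, Mon
Apr: 30 days, starts Tue → 5 of Tue, Wed ✓
May: 31 days, starts Thu → 5 of Thu, Fri, Sat
Jun: 30 days, starts Sun → 5 of Sun, Mon
Jul: 31 days, starts Tue → 5 of Tue, Wed, Thu ✓
Aug: 31 days, starts Fri → 5 of Fri, Sat, Sun
Sep: 30 days, starts Mon → 5 of Mon, Tue
Oct: 31 days, starts Wed → 5 of Wed, Thu, Fri ✓
Nov: 30 days, starts Sat → 5 of Sat, Sun
Dec: 31 days, starts Mon → 5 of Mon, Tue, Wed ✓
Months with five Wednesdays: Jan, Apr, Jul, Oct, Dec.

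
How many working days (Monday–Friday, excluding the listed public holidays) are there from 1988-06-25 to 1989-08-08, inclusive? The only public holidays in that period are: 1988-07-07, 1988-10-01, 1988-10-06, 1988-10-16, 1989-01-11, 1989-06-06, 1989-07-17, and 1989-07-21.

1988-06-25 is a Saturday.
From 1988-06-25 to 1989-08-08 is 410 days inclusive.
410 = 7 × 58 + 4, so there are 58 full weeks plus 4 extra days.
Each full week contributes 5 weekdays (Mon–Fri): 58 × 5 = 290.
The 4 extra days are Sat, Sun, Mon, Tue — 2 of them qualify.
Total: 290 + 2 = 292.
Holidays: 1988-07-07 (Thu); 1988-10-01 (Sat); 1988-10-06 (Thu); 1988-10-16 (Sun); 1989-01-11 (Wed); 1989-06-06 (Tue); 1989-07-17 (Mon); 1989-07-21 (Fri).
6 of the 8 holidays fall on weekdays; the rest are weekends and were already excluded.
Business days: 292 − 6 = 286.

286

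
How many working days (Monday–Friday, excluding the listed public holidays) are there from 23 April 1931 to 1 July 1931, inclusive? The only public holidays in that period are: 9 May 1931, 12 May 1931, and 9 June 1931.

23 April 1931 is a Thursday.
The range spans 70 days (inclusive of both endpoints).
70 = 7 × 10, so the span is exactly 10 full weeks.
Each full week contributes 5 weekdays (Mon–Fri): 10 × 5 = 50.
Holidays: 9 May 1931 (Sat); 12 May 1931 (Tue); 9 June 1931 (Tue).
2 of the 3 holidays fall on weekdays; the rest are weekends and were already excluded.
Business days: 50 − 2 = 48.

48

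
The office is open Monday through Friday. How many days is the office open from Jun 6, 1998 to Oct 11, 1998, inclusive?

Jun 6, 1998 is a Saturday.
That's 128 days from start to end, counting both.
128 = 7 × 18 + 2, so there are 18 full weeks plus 2 extra days.
Each full week contributes 5 weekdays (Mon–Fri): 18 × 5 = 90.
The 2 extra days are Sat, Sun — none qualify.
Total: 90 + 0 = 90.

90 weekdays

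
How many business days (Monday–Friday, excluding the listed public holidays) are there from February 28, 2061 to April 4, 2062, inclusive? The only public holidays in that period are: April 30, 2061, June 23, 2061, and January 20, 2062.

February 28, 2061 is a Monday.
The range spans 401 days (inclusive of both endpoints).
401 = 7 × 57 + 2, so there are 57 full weeks plus 2 extra days.
Each full week contributes 5 weekdays (Mon–Fri): 57 × 5 = 285.
The 2 extra days are Mon, Tue — 2 of them qualify.
Total: 285 + 2 = 287.
Holidays: April 30, 2061 (Sat); June 23, 2061 (Thu); January 20, 2062 (Fri).
2 of the 3 holidays fall on weekdays; the rest are weekends and were already excluded.
Business days: 287 − 2 = 285.

285 business days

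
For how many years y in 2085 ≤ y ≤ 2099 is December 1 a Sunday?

2

Day of week of December 1 in each year:
2085: Sat, 2086: Sun ✓, 2087: Mon, 2088: Wed, 2089: Thu, 2090: Fri, 2091: Sat, 2092: Mon, 2093: Tue, 2094: Wed, 2095: Thu, 2096: Sat, 2097: Sun ✓, 2098: Mon, 2099: Tue
Sundays: 2086, 2097.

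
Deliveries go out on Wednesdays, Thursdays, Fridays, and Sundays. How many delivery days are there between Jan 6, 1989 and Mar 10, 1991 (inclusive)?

454

Jan 6, 1989 is a Friday.
The range spans 794 days (inclusive of both endpoints).
794 = 7 × 113 + 3, so there are 113 full weeks plus 3 extra days.
Each full week contributes 4 days from the set (Wed, Thu, Fri, Sun): 113 × 4 = 452.
The 3 extra days are Friday, Saturday, Sunday — 2 of them qualify.
Total: 452 + 2 = 454.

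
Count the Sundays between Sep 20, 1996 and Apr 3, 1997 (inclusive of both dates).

28 Sundays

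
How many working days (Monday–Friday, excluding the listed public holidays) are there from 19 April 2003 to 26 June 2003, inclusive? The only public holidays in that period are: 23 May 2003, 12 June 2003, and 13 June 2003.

19 April 2003 is a Saturday.
That's 69 days from start to end, counting both.
69 = 7 × 9 + 6, so there are 9 full weeks plus 6 extra days.
Each full week contributes 5 weekdays (Mon–Fri): 9 × 5 = 45.
The 6 extra days are Saturday, Sunday, Monday, Tuesday, Wednesday, Thursday — 4 of them qualify.
Total: 45 + 4 = 49.
Holidays: 23 May 2003 (Fri); 12 June 2003 (Thu); 13 June 2003 (Fri).
All 3 holidays fall on weekdays, so subtract 3.
Business days: 49 − 3 = 46.

46 working days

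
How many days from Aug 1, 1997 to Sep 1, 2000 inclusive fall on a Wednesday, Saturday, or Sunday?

Aug 1, 1997 is a Friday.
The range spans 1128 days (inclusive of both endpoints).
1128 = 7 × 161 + 1, so there are 161 full weeks plus 1 extra day.
Each full week contributes 3 days from the set (Wed, Sat, Sun): 161 × 3 = 483.
The 1 extra day is Fri — none qualify.
Total: 483 + 0 = 483.

483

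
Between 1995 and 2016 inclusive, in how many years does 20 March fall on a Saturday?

Day of week of March 20 in each year:
1995: Mon, 1996: Wed, 1997: Thu, 1998: Fri, 1999: Sat ✓, 2000: Mon, 2001: Tue, 2002: Wed, 2003: Thu, 2004: Sat ✓, 2005: Sun, 2006: Mon, 2007: Tue, 2008: Thu, 2009: Fri, 2010: Sat ✓, 2011: Sun, 2012: Tue, 2013: Wed, 2014: Thu, 2015: Fri, 2016: Sun
Saturdays: 1999, 2004, 2010.

3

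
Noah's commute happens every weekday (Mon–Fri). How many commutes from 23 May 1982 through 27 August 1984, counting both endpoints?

23 May 1982 is a Sunday.
From 23 May 1982 to 27 August 1984 is 828 days inclusive.
828 = 7 × 118 + 2, so there are 118 full weeks plus 2 extra days.
Each full week contributes 5 weekdays (Mon–Fri): 118 × 5 = 590.
The 2 extra days are Sunday, Monday — 1 of them qualifies.
Total: 590 + 1 = 591.

591 weekdays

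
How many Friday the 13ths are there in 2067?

1

The 13th falls on a Friday when the month's 13th has weekday Fri.
Jan 13 is Thu; Feb 13 is Sun; Mar 13 is Sun; Apr 13 is Wed; May 13 is Fri ✓; Jun 13 is Mon; Jul 13 is Wed; Aug 13 is Sat; Sep 13 is Tue; Oct 13 is Thu; Nov 13 is Sun; Dec 13 is Tue.
Friday the 13ths: May.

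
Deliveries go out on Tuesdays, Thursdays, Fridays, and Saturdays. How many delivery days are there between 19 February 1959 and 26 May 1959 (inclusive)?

56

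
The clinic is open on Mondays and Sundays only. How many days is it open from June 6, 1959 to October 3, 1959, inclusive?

June 6, 1959 is a Saturday.
That's 120 days from start to end, counting both.
120 = 7 × 17 + 1, so there are 17 full weeks plus 1 extra day.
Each full week contributes 2 days from the set (Mon, Sun): 17 × 2 = 34.
The 1 extra day is Sat — none qualify.
Total: 34 + 0 = 34.

34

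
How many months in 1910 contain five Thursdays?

A month has five Thursdays exactly when Thursday falls within its first (length − 28) days.
Jan: 31 days, starts Sat → 5 of Sat, Sun, Mon
Feb: 28 days, starts Tue → 5 of (none)
Mar: 31 days, starts Tue → 5 of Tue, Wed, Thu ✓
Apr: 30 days, starts Fri → 5 of Fri, Sat
May: 31 days, starts Sun → 5 of Sun, Mon, Tue
Jun: 30 days, starts Wed → 5 of Wed, Thu ✓
Jul: 31 days, starts Fri → 5 of Fri, Sat, Sun
Aug: 31 days, starts Mon → 5 of Mon, Tue, Wed
Sep: 30 days, starts Thu → 5 of Thu, Fri ✓
Oct: 31 days, starts Sat → 5 of Sat, Sun, Mon
Nov: 30 days, starts Tue → 5 of Tue, Wed
Dec: 31 days, starts Thu → 5 of Thu, Fri, Sat ✓
Months with five Thursdays: Mar, Jun, Sep, Dec.

4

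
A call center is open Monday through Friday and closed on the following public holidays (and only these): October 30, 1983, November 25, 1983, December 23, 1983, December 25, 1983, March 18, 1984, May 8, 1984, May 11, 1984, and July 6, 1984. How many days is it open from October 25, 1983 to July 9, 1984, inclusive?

October 25, 1983 is a Tuesday.
The range spans 259 days (inclusive of both endpoints).
259 = 7 × 37, so the span is exactly 37 full weeks.
Each full week contributes 5 weekdays (Mon–Fri): 37 × 5 = 185.
Total: 185.
Holidays: October 30, 1983 (Sun); November 25, 1983 (Fri); December 23, 1983 (Fri); December 25, 1983 (Sun); March 18, 1984 (Sun); May 8, 1984 (Tue); May 11, 1984 (Fri); July 6, 1984 (Fri).
5 of the 8 holidays fall on weekdays; the rest are weekends and were already excluded.
Business days: 185 − 5 = 180.

180 business days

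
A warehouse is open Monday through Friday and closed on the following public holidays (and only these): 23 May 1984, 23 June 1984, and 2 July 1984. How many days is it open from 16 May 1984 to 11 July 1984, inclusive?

16 May 1984 is a Wednesday.
That's 57 days from start to end, counting both.
57 = 7 × 8 + 1, so there are 8 full weeks plus 1 extra day.
Each full week contributes 5 weekdays (Mon–Fri): 8 × 5 = 40.
The 1 extra day is Wednesday — 1 of them qualifies.
Total: 40 + 1 = 41.
Holidays: 23 May 1984 (Wed); 23 June 1984 (Sat); 2 July 1984 (Mon).
2 of the 3 holidays fall on weekdays; the rest are weekends and were already excluded.
Business days: 41 − 2 = 39.

39 business days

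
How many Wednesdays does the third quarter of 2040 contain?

Jul 1, 2040 is a Sunday.
That's 92 days from start to end, counting both.
92 = 7 × 13 + 1, so there are 13 full weeks plus 1 extra day.
Each full week contributes one Wednesday: 13 so far.
The 1 extra day is Sunday — none qualify.
Total: 13 + 0 = 13.

13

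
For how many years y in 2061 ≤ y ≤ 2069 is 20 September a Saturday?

1

Day of week of September 20 in each year:
2061: Tue, 2062: Wed, 2063: Thu, 2064: Sat ✓, 2065: Sun, 2066: Mon, 2067: Tue, 2068: Thu, 2069: Fri
Saturdays: 2064.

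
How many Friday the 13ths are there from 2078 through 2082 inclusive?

Friday-the-13ths by year:
2078: May
2079: Jan, Oct
2080: Sep, Dec
2081: Jun
2082: Feb, Mar, Nov

9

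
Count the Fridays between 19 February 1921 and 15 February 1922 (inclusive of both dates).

51 Fridays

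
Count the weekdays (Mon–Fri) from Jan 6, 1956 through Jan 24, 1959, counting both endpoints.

796

Jan 6, 1956 is a Friday.
The range spans 1115 days (inclusive of both endpoints).
1115 = 7 × 159 + 2, so there are 159 full weeks plus 2 extra days.
Each full week contributes 5 weekdays (Mon–Fri): 159 × 5 = 795.
The 2 extra days are Fri, Sat — 1 of them qualifies.
Total: 795 + 1 = 796.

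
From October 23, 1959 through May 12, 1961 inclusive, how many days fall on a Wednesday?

October 23, 1959 is a Friday.
That's 568 days from start to end, counting both.
568 = 7 × 81 + 1, so there are 81 full weeks plus 1 extra day.
Each full week contributes one Wednesday: 81 so far.
The 1 extra day is Fri — none qualify.
Total: 81 + 0 = 81.

81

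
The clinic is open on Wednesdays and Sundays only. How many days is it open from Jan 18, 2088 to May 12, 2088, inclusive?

34

Jan 18, 2088 is a Sunday.
The range spans 116 days (inclusive of both endpoints).
116 = 7 × 16 + 4, so there are 16 full weeks plus 4 extra days.
Each full week contributes 2 days from the set (Wed, Sun): 16 × 2 = 32.
The 4 extra days are Sun, Mon, Tue, Wed — 2 of them qualify.
Total: 32 + 2 = 34.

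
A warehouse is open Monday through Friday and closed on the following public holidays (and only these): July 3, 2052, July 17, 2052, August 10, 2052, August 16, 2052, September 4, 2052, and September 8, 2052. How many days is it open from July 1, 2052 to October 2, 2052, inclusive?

64 working days

July 1, 2052 is a Monday.
That's 94 days from start to end, counting both.
94 = 7 × 13 + 3, so there are 13 full weeks plus 3 extra days.
Each full week contributes 5 weekdays (Mon–Fri): 13 × 5 = 65.
The 3 extra days are Monday, Tuesday, Wednesday — 3 of them qualify.
Total: 65 + 3 = 68.
Holidays: July 3, 2052 (Wed); July 17, 2052 (Wed); August 10, 2052 (Sat); August 16, 2052 (Fri); September 4, 2052 (Wed); September 8, 2052 (Sun).
4 of the 6 holidays fall on weekdays; the rest are weekends and were already excluded.
Business days: 68 − 4 = 64.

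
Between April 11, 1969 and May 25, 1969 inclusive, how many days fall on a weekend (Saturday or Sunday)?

14

April 11, 1969 is a Friday.
The range spans 45 days (inclusive of both endpoints).
45 = 7 × 6 + 3, so there are 6 full weeks plus 3 extra days.
Each full week contributes 2 weekend days (Sat, Sun): 6 × 2 = 12.
The 3 extra days are Friday, Saturday, Sunday — 2 of them qualify.
Total: 12 + 2 = 14.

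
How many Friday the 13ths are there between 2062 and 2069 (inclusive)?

Friday-the-13ths by year:
2062: Jan, Oct
2063: Apr, Jul
2064: Jun
2065: Feb, Mar, Nov
2066: Aug
2067: May
2068: Jan, Apr, Jul
2069: Sep, Dec

15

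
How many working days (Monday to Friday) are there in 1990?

1 January 1990 is a Monday.
From 1 January 1990 to 31 December 1990 is 365 days inclusive.
365 = 7 × 52 + 1, so there are 52 full weeks plus 1 extra day.
Each full week contributes 5 weekdays (Mon–Fri): 52 × 5 = 260.
The 1 extra day is Monday — 1 of them qualifies.
Total: 260 + 1 = 261.

261 weekdays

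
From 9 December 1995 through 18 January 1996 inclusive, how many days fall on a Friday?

9 December 1995 is a Saturday.
That's 41 days from start to end, counting both.
41 = 7 × 5 + 6, so there are 5 full weeks plus 6 extra days.
Each full week contributes one Friday: 5 so far.
The 6 extra days are Saturday, Sunday, Monday, Tuesday, Wednesday, Thursday — none qualify.
Total: 5 + 0 = 5.

5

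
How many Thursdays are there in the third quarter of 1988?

Jul 1, 1988 is a Friday.
That's 92 days from start to end, counting both.
92 = 7 × 13 + 1, so there are 13 full weeks plus 1 extra day.
Each full week contributes one Thursday: 13 so far.
The 1 extra day is Fri — none qualify.
Total: 13 + 0 = 13.

13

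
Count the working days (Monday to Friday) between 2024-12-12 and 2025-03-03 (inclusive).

2024-12-12 is a Thursday.
From 2024-12-12 to 2025-03-03 is 82 days inclusive.
82 = 7 × 11 + 5, so there are 11 full weeks plus 5 extra days.
Each full week contributes 5 weekdays (Mon–Fri): 11 × 5 = 55.
The 5 extra days are Thu, Fri, Sat, Sun, Mon — 3 of them qualify.
Total: 55 + 3 = 58.

58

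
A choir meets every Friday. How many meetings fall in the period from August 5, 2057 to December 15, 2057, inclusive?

19 Fridays

August 5, 2057 is a Sunday.
That's 133 days from start to end, counting both.
133 = 7 × 19, so the span is exactly 19 full weeks.
Each full week contributes one Friday: 19 so far.
Total: 19.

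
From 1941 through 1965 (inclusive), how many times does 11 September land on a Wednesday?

Day of week of September 11 in each year:
1941: Thu, 1942: Fri, 1943: Sat, 1944: Mon, 1945: Tue, 1946: Wed ✓, 1947: Thu, 1948: Sat, 1949: Sun, 1950: Mon, 1951: Tue, 1952: Thu, 1953: Fri, 1954: Sat, 1955: Sun, 1956: Tue, 1957: Wed ✓, 1958: Thu, 1959: Fri, 1960: Sun, 1961: Mon, 1962: Tue, 1963: Wed ✓, 1964: Fri, 1965: Sat
Wednesdays: 1946, 1957, 1963.

3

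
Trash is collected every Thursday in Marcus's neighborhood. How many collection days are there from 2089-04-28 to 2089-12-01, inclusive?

2089-04-28 is a Thursday.
From 2089-04-28 to 2089-12-01 is 218 days inclusive.
218 = 7 × 31 + 1, so there are 31 full weeks plus 1 extra day.
Each full week contributes one Thursday: 31 so far.
The 1 extra day is Thu — 1 of them qualifies.
Total: 31 + 1 = 32.

32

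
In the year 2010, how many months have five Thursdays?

4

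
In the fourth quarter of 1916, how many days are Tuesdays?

13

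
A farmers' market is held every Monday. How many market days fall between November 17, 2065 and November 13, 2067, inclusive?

November 17, 2065 is a Tuesday.
The range spans 727 days (inclusive of both endpoints).
727 = 7 × 103 + 6, so there are 103 full weeks plus 6 extra days.
Each full week contributes one Monday: 103 so far.
The 6 extra days are Tuesday, Wednesday, Thursday, Friday, Saturday, Sunday — none qualify.
Total: 103 + 0 = 103.

103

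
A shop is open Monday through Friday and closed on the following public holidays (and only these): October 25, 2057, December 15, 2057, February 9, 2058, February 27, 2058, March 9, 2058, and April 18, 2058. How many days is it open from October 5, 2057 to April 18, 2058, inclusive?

137 working days

October 5, 2057 is a Friday.
That's 196 days from start to end, counting both.
196 = 7 × 28, so the span is exactly 28 full weeks.
Each full week contributes 5 weekdays (Mon–Fri): 28 × 5 = 140.
Holidays: October 25, 2057 (Thu); December 15, 2057 (Sat); February 9, 2058 (Sat); February 27, 2058 (Wed); March 9, 2058 (Sat); April 18, 2058 (Thu).
3 of the 6 holidays fall on weekdays; the rest are weekends and were already excluded.
Business days: 140 − 3 = 137.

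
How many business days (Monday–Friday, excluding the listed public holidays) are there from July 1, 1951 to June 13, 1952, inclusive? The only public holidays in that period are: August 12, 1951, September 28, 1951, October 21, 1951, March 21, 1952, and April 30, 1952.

July 1, 1951 is a Sunday.
From July 1, 1951 to June 13, 1952 is 349 days inclusive.
349 = 7 × 49 + 6, so there are 49 full weeks plus 6 extra days.
Each full week contributes 5 weekdays (Mon–Fri): 49 × 5 = 245.
The 6 extra days are Sunday, Monday, Tuesday, Wednesday, Thursday, Friday — 5 of them qualify.
Total: 245 + 5 = 250.
Holidays: August 12, 1951 (Sun); September 28, 1951 (Fri); October 21, 1951 (Sun); March 21, 1952 (Fri); April 30, 1952 (Wed).
3 of the 5 holidays fall on weekdays; the rest are weekends and were already excluded.
Business days: 250 − 3 = 247.

247 business days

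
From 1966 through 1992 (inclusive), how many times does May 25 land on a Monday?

Day of week of May 25 in each year:
1966: Wed, 1967: Thu, 1968: Sat, 1969: Sun, 1970: Mon ✓, 1971: Tue, 1972: Thu, 1973: Fri, 1974: Sat, 1975: Sun, 1976: Tue, 1977: Wed, 1978: Thu, 1979: Fri, 1980: Sun, 1981: Mon ✓, 1982: Tue, 1983: Wed, 1984: Fri, 1985: Sat, 1986: Sun, 1987: Mon ✓, 1988: Wed, 1989: Thu, 1990: Fri, 1991: Sat, 1992: Mon ✓
Mondays: 1970, 1981, 1987, 1992.

4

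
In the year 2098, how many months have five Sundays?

A month has five Sundays exactly when Sunday falls within its first (length − 28) days.
Jan: 31 days, starts Wed → 5 of Wed, Thu, Fri
Feb: 28 days, starts Sat → 5 of (none)
Mar: 31 days, starts Sat → 5 of Sat, Sun, Mon ✓
Apr: 30 days, starts Tue → 5 of Tue, Wed
May: 31 days, starts Thu → 5 of Thu, Fri, Sat
Jun: 30 days, starts Sun → 5 of Sun, Mon ✓
Jul: 31 days, starts Tue → 5 of Tue, Wed, Thu
Aug: 31 days, starts Fri → 5 of Fri, Sat, Sun ✓
Sep: 30 days, starts Mon → 5 of Mon, Tue
Oct: 31 days, starts Wed → 5 of Wed, Thu, Fri
Nov: 30 days, starts Sat → 5 of Sat, Sun ✓
Dec: 31 days, starts Mon → 5 of Mon, Tue, Wed
Months with five Sundays: Mar, Jun, Aug, Nov.

4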